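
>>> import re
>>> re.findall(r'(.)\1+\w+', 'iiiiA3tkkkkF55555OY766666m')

`\1` is not a pattern — it's the concrete string captured by group 1, re-applied verbatim.
`findall` collects group 1 from the one match (1 total).

['i']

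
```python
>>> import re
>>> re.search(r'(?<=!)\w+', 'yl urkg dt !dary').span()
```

The `(?=…)`/`(?<=…)` assertion just peeks at neighbouring text; it doesn't advance the match position.
`re.search` scans for the first position where the pattern succeeds.
The match spans [12:16] → 'dary'.

(12, 16)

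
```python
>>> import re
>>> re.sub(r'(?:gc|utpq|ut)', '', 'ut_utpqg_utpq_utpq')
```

'_g__'

`|` is ordered: at each position the engine commits to the first alternative that works.
Matches: at [0:2] → 'ut'; at [3:7] → 'utpq'; at [9:13] → 'utpq'; at [14:18] → 'utpq'.
Each match is replaced by ''.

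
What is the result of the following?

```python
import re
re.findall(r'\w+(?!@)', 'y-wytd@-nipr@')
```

`(?!…)`/`(?<!…)` only lets a position through if the neighbouring text does NOT match; no characters are consumed.
Matches: at [0:1] → 'y'; at [2:5] → 'wyt'; at [8:11] → 'nip'.
With no groups in the pattern, `findall` gives back each whole match — 3 here.

['y', 'wyt', 'nip']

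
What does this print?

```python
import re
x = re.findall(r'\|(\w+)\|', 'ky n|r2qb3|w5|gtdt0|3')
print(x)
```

['r2qb3', 'gtdt0']

With a single group, `findall` returns only what that group captured — 2 items.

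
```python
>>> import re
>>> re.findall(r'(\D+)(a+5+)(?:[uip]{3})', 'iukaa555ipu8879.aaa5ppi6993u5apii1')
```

Multiple groups make `findall` return tuples — one 2-tuple for each match.

[('iuka', 'a555'), ('.aa', 'a5')]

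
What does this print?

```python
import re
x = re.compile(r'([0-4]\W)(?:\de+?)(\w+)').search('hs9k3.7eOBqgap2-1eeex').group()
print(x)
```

3.7eOBqgap2

This matches a character in [0-4], then a non-word character (captured); then a digit, then one or more of a literal 'e' (lazy) (non-capturing group); then one or more of a word character (captured).
Unlike `match`, `search` isn't anchored — it looks for the pattern anywhere in the string.
The match spans [4:15] → '3.7eOBqgap2'.
Captured: group 1 = '3.', group 2 = 'OBqgap2'.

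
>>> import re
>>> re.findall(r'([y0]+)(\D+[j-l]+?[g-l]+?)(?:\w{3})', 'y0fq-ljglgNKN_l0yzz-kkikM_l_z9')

[('y0', 'fq-ljglg'), ('0y', 'zz-kki')]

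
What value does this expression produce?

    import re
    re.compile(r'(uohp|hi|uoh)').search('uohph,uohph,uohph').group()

'uohp'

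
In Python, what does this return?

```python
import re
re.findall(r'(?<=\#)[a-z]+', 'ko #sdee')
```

['sdee']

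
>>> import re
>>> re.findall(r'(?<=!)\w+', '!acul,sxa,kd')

Because the assertion is zero-width, the text it checks is not consumed and won't appear in the result.
No capturing groups, so `findall` returns the 1 full match string.

['acul']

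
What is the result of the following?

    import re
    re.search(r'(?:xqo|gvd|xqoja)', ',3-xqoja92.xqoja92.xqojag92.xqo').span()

(3, 6)

The regex engine tests alternatives in the order written; an earlier branch that matches wins even if a later one would match more.
The match spans [3:6] → 'xqo'.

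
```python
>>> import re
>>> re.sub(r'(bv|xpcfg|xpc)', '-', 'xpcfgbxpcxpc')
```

'-b--'

The regex engine tests alternatives in the order written; an earlier branch that matches wins even if a later one would match more.
`sub` substitutes '-' at each match site.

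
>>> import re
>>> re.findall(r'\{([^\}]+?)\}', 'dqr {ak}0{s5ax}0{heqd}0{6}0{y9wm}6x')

['ak', 's5ax', 'heqd', '6', 'y9wm']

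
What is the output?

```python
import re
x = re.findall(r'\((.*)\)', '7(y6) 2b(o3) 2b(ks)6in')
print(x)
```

Matches: at [1:19] match '(y6) 2b(o3) 2b(ks)', group 1 = 'y6) 2b(o3) 2b(ks'.
With a single group, `findall` returns only what that group captured — 1 item.

['y6) 2b(o3) 2b(ks']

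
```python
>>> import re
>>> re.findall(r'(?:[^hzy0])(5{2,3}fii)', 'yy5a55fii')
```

`findall` collects group 1 from the one match (1 total).

['55fii']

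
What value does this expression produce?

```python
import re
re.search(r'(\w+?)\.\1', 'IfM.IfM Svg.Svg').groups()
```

('IfM',)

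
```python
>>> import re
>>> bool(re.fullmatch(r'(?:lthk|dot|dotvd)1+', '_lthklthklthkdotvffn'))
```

False

`re.fullmatch` is like wrapping the pattern in `^…$` (in single-line mode).
Here the pattern can't cover the whole string, so the call returns None, and `bool(None)` is False.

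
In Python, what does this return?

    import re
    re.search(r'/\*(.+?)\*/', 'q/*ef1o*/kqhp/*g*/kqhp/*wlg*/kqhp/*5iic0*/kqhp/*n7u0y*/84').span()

A non-greedy quantifier consumes as few characters as it can — just enough that the remainder of the pattern still matches from where it stops; whatever follows it matches normally.
The match spans [1:9] → '/*ef1o*/'.

(1, 9)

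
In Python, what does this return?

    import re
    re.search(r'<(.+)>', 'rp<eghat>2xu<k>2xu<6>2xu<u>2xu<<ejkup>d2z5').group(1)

`re.search` tries every starting position until one works.
The match spans [2:38] → '<eghat>2xu<k>2xu<6>2xu<u>2xu<<ejkup>'.
Captured: group 1 = 'eghat>2xu<k>2xu<6>2xu<u>2xu<<ejkup'.

'eghat>2xu<k>2xu<6>2xu<u>2xu<<ejkup'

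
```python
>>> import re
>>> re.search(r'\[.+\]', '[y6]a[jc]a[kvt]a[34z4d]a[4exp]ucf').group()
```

'[y6]a[jc]a[kvt]a[34z4d]a[4exp]'

The match spans [0:30] → '[y6]a[jc]a[kvt]a[34z4d]a[4exp]'.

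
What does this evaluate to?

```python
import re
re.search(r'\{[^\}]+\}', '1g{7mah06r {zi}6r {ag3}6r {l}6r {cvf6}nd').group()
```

'{7mah06r {zi}'

Unlike `match`, `search` isn't anchored — it looks for the pattern anywhere in the string.
The match spans [2:15] → '{7mah06r {zi}'.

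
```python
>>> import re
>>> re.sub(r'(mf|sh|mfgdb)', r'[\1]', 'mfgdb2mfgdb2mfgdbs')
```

'[mf]gdb2[mf]gdb2[mf]gdbs'

Alternation isn't longest-match — the leftmost alternative that fits at this position is chosen.
The replacement refers to a captured group, so each match is rewritten using its own captured text.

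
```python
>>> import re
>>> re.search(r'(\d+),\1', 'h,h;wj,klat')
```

None

After group 1 captures some text, `\1` only succeeds where that same text appears again.
`search` walks the string left to right and returns the first match it finds.
Here no position works, so the call returns None.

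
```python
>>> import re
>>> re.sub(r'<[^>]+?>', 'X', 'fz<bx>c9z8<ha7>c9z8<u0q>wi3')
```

'fzXc9z8Xc9z8Xwi3'

Every occurrence is swapped for 'X'.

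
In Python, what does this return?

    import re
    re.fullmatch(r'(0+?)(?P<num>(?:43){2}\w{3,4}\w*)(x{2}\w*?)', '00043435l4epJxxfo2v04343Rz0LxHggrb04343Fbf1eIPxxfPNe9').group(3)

The pattern matches one or more of a literal '0' (lazy) (captured); then the literal '43' repeated 2 times, then 3 to 4 of a word character, then zero or more of a word character (captured as 'num'); then exactly 2 of a literal 'x', then zero or more of a word character (lazy) (captured).
`re.fullmatch` requires the pattern to consume the entire string.
The match spans [0:53] → '00043435l4epJxxfo2v04343Rz0LxHggrb04343Fbf1eIPxxfPNe9'.
Captured: group 1 = '000', group 2 = '43435l4epJxxfo2v04343Rz0LxHggrb04343Fbf1eIP', group 3 = 'xxfPNe9'.

'xxfPNe9'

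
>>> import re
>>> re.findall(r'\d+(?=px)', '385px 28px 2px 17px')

['385', '28', '2', '17']

The `(?=…)`/`(?<=…)` assertion just peeks at neighbouring text; it doesn't advance the match position.
Scanning left to right: at [0:3] → '385'; at [6:8] → '28'; at [11:12] → '2'; at [15:17] → '17'.
No capturing groups, so `findall` returns the 4 full match strings.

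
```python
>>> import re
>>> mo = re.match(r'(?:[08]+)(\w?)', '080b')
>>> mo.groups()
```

This matches one or more of one of [08] (non-capturing group); then optionally a word character (captured).
`re.match` only tries the pattern at the start of the string.
The match spans [0:4] → '080b'.
Captured: group 1 = 'b'.

('b',)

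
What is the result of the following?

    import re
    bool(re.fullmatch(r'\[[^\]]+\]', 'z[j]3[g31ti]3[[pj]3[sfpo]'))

`re.fullmatch` is like wrapping the pattern in `^…$` (in single-line mode).
Here there's no way to consume every character, so the call returns None, and `bool(None)` is False.

False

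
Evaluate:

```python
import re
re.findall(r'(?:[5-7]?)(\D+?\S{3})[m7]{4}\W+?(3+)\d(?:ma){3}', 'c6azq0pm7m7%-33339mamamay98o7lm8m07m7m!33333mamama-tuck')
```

[('azq0p', '3333'), ('lm8m0', '3333')]

Multiple groups make `findall` return tuples — one 2-tuple for each match.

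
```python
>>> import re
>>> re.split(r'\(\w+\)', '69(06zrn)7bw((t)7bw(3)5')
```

['69', '7bw(', '7bw', '5']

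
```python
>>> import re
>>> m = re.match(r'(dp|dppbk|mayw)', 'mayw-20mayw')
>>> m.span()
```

(0, 4)

`re.match` only tries the pattern at the start of the string.
The match spans [0:4] → 'mayw'.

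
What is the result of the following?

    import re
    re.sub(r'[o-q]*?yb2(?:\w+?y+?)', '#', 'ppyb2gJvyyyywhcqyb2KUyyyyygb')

'#yyywhc#yyyygb'

This matches zero or more of a character in [o-q] (lazy), then the literal 'yb2'; then one or more of a word character (lazy), then one or more of the literal 'y' (lazy) (non-capturing group).
The `?` after the quantifier makes it lazy — it takes as little as possible before letting the rest of the pattern try.
Matches: at [0:9] → 'ppyb2gJvy'; at [15:22] → 'qyb2KUy'.
`sub` substitutes '#' at each match site.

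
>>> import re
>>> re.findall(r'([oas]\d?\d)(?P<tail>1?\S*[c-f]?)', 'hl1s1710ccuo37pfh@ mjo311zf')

[('s17', '10ccuo37pfh@'), ('o31', '1zf')]

Pattern: one of [oas], then optionally a digit, then a digit (captured); then optionally a literal '1', then zero or more of a non-whitespace character, then optionally a character in [c-f] (captured as 'tail').
Scanning left to right: at [3:18] match 's1710ccuo37pfh@', groups = ('s17', '10ccuo37pfh@'); at [21:27] match 'o311zf', groups = ('o31', '1zf').
`findall` packs the 2 group values into a tuple for every match.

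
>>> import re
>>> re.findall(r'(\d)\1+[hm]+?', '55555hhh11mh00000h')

['5', '1', '0']

`\1` is not a pattern — it's the concrete string captured by group 1, re-applied verbatim.
`findall` collects group 1 from each match (3 total).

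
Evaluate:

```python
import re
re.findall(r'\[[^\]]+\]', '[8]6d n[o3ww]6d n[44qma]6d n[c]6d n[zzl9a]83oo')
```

['[8]', '[o3ww]', '[44qma]', '[c]', '[zzl9a]']

Matches: at [0:3] → '[8]'; at [7:13] → '[o3ww]'; at [17:24] → '[44qma]'; at [28:31] → '[c]'; at [35:42] → '[zzl9a]'.
Since nothing is captured, `findall` lists the 5 matched substrings directly.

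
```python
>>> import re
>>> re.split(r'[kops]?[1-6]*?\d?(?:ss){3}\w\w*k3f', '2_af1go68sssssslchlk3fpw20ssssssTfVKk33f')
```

Each match becomes a cut point; 2 segments remain.

['2_af1g', 'pw20ssssssTfVKk33f']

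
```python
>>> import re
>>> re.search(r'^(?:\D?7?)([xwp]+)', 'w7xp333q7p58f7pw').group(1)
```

The pattern matches anchored at the start of the string; then optionally a non-digit, then optionally a literal '7' (non-capturing group); then one or more of one of [xwp] (captured).
`search` walks the string left to right and returns the first match it finds.
The match spans [0:4] → 'w7xp'.
Captured: group 1 = 'xp'.

'xp'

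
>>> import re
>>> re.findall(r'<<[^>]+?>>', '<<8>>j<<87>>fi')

['<<8>>', '<<87>>']

Matches: at [0:5] → '<<8>>'; at [6:12] → '<<87>>'.
No capturing groups, so `findall` returns the 2 full match strings.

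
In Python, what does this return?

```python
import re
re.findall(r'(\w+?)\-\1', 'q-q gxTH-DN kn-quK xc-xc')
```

['q', 'xc']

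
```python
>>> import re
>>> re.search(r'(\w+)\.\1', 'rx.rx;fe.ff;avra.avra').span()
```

(0, 5)

After group 1 captures some text, `\1` only succeeds where that same text appears again.
The match spans [0:5] → 'rx.rx'.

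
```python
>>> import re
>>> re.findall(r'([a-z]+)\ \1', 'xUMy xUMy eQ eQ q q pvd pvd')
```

`\1` has to match the exact text group 1 already captured.
Because there's exactly one group, `findall` drops the full match and keeps group 1 from each hit.

['q', 'pvd']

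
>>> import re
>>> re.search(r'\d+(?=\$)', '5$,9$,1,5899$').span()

Because the assertion is zero-width, the text it checks is not consumed and won't appear in the result.
The match spans [0:1] → '5'.

(0, 1)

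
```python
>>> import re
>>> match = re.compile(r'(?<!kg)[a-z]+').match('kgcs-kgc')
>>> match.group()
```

`re.match` only tries the pattern at the start of the string.
The match spans [0:4] → 'kgcs'.

'kgcs'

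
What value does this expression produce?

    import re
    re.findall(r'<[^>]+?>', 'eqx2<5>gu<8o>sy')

['<5>', '<8o>']

Matches: at [4:7] → '<5>'; at [9:13] → '<8o>'.
No capturing groups, so `findall` returns the 2 full match strings.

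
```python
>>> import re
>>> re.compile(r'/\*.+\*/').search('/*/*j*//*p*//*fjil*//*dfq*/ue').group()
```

'/*/*j*//*p*//*fjil*//*dfq*/'

The match spans [0:27] → '/*/*j*//*p*//*fjil*//*dfq*/'.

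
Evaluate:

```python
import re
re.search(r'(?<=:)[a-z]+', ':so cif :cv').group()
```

'so'

The positive lookaround only admits positions where the adjacent text matches; those characters stay outside the span.
The match spans [1:3] → 'so'.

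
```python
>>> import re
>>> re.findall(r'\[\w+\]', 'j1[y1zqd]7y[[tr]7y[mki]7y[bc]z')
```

['[y1zqd]', '[tr]', '[mki]', '[bc]']

Since nothing is captured, `findall` lists the 4 matched substrings directly.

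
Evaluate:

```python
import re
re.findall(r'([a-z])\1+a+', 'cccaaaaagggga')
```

`\1` is not a pattern — it's the concrete string captured by group 1, re-applied verbatim.
Matches: at [0:8] match 'cccaaaaa', group 1 = 'c'; at [8:13] match 'gggga', group 1 = 'g'.
`findall` collects group 1 from each match (2 total).

['c', 'g']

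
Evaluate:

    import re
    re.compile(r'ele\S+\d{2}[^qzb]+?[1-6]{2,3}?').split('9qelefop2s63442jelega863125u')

['9q', 'u']

The pattern matches the literal 'ele', then one or more of a non-whitespace character; then exactly 2 of a digit; then one or more of any character except [qzb] (lazy), then 2 to 3 of a character in [1-6] (lazy).
Matches to split on: at [2:27] → 'elefop2s63442jelega863125'.
Splitting on the pattern gives 2 pieces.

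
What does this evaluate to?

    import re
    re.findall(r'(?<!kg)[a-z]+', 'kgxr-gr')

['kgxr', 'gr']

The negative lookahead/lookbehind blocks any match where the forbidden context is present.
Scanning left to right: at [0:4] → 'kgxr'; at [5:7] → 'gr'.
With no groups in the pattern, `findall` gives back each whole match — 2 here.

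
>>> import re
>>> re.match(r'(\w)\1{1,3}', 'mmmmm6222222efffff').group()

'mmmm'

`match` is anchored at position 0; if the pattern doesn't fit there, it returns None.
The match spans [0:4] → 'mmmm'.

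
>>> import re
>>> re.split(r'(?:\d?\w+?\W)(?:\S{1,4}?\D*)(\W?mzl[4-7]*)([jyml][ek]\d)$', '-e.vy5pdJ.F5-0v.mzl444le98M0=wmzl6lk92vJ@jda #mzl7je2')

['-e.vy5pdJ.F5-0v.mzl444le98M0=', 'mzl7', 'je2', '']

This matches optionally a digit, then one or more of a word character (lazy), then a non-word character (non-capturing group); then 1 to 4 of a non-whitespace character (lazy), then zero or more of a non-digit (non-capturing group); then optionally a non-word character, then the literal 'mzl', then zero or more of a character in [4-7] (captured); then one of [jyml], then one of [ek], then a digit (captured); then anchored at the end.
Matches to split on: at [29:53] → 'wmzl6lk92vJ@jda #mzl7je2'.
The group in the pattern means `split` returns the separators' captures alongside the pieces.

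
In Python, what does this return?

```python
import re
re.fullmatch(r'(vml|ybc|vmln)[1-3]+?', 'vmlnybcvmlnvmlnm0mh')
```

`fullmatch` succeeds only if the pattern covers the string from start to end.
Here the pattern can't cover the whole string, so the call returns None.

None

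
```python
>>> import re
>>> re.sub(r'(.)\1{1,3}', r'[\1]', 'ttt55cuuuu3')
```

'[t][5]c[u]3'

`\1` is not a pattern — it's the concrete string captured by group 1, re-applied verbatim.
`\1` in the replacement pulls in group 1's text for each match.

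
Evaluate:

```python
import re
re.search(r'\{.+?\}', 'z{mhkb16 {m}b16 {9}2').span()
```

The match spans [1:12] → '{mhkb16 {m}'.

(1, 12)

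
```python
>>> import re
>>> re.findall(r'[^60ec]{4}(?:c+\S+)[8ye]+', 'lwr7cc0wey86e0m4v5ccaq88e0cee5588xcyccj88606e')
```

['lwr7cc0wey86e0m4v5ccaq88e0cee5588xcyccj88606e']

The pattern matches exactly 4 of any character except [60ec]; then one or more of the literal 'c', then one or more of a non-whitespace character (non-capturing group); then one or more of one of [8ye].
With no groups in the pattern, `findall` gives back each whole match — 1 here.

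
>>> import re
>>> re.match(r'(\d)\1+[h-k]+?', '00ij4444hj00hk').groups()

('0',)

The match spans [0:3] → '00i'.
Captured: group 1 = '0'.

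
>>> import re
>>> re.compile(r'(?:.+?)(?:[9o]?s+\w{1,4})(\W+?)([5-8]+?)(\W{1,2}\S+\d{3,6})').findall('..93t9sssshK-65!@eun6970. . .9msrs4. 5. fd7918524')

Pattern: one or more of any character (lazy) (non-capturing group); then optionally one of [9o], then one or more of a literal 's', then 1 to 4 of a word character (non-capturing group); then one or more of a non-word character (lazy) (captured); then one or more of a character in [5-8] (lazy) (captured); then 1 to 2 of a non-word character, then one or more of a non-whitespace character, then 3 to 6 of a digit (captured).
A non-greedy quantifier consumes as few characters as it can — just enough that the remainder of the pattern still matches from where it stops; whatever follows it matches normally.
Matches: at [0:24] match '..93t9sssshK-65!@eun6970', groups = ('-', '65', '!@eun6970'); at [24:49] match '. . .9msrs4. 5. fd7918524', groups = ('. ', '5', '. fd7918524').
3 groups means each result is a tuple of 3 captured strings — 2 here.

[('-', '65', '!@eun6970'), ('. ', '5', '. fd7918524')]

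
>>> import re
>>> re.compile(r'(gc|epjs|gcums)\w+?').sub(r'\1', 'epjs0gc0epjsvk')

Matches: at [0:5] → 'epjs0'; at [5:8] → 'gc0'; at [8:13] → 'epjsv'.
Each match is replaced using the text its own group 1 captured.

'epjsgcepjsk'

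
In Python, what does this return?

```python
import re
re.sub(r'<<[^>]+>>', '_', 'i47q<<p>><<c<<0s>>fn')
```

'i47q__fn'

Every occurrence is swapped for '_'.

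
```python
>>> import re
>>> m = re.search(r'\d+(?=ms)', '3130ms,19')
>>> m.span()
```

(0, 4)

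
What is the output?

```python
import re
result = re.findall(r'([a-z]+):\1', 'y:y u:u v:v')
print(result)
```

['y', 'u', 'v']

`\1` is not a pattern — it's the concrete string captured by group 1, re-applied verbatim.
One capturing group, so `findall` returns just the captured substring from each match — 3 in all.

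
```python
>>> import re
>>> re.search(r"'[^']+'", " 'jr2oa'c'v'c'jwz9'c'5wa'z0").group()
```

"'jr2oa'"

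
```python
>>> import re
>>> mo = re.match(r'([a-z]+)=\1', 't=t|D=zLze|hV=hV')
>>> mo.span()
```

(0, 3)

A backreference is literal: `\1` must see the identical characters the first group matched.
`match` is anchored at position 0; if the pattern doesn't fit there, it returns None.
The match spans [0:3] → 't=t'.
Captured: group 1 = 't'.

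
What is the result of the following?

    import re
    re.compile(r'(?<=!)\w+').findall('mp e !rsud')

['rsud']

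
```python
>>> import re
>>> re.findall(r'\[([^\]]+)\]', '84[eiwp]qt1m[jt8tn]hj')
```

['eiwp', 'jt8tn']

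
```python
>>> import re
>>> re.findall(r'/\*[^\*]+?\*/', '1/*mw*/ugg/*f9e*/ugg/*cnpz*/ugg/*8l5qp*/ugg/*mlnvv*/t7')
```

With no groups in the pattern, `findall` gives back each whole match — 5 here.

['/*mw*/', '/*f9e*/', '/*cnpz*/', '/*8l5qp*/', '/*mlnvv*/']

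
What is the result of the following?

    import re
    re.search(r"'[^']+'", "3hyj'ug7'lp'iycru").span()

(4, 9)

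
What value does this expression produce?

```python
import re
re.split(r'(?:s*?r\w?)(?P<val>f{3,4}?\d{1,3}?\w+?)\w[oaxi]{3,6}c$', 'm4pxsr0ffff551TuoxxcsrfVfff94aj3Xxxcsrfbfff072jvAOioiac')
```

This matches zero or more of the literal 's' (lazy), then the literal 'r', then optionally a word character (non-capturing group); then 3 to 4 of the literal 'f' (lazy), then 1 to 3 of a digit (lazy), then one or more of a word character (lazy) (captured as 'val'); then a word character, then 3 to 6 of one of [oaxi], then a literal 'c'; then anchored at the end.
A `+?`/`*?`/`{m,n}?` starts at its minimum and grows only as far as needed for what follows to match.
Matches to split on: at [4:55] → 'sr0ffff551TuoxxcsrfVfff94aj3Xxxcsrfbfff072jvAOioiac'.
The group in the pattern means `split` returns the separators' captures alongside the pieces.

['m4px', 'ffff551TuoxxcsrfVfff94aj3Xxxcsrfbfff072jvA', '']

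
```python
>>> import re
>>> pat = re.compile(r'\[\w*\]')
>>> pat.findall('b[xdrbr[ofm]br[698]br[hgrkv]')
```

`findall` yields the raw match text (3 of them) because the pattern has no groups.

['[ofm]', '[698]', '[hgrkv]']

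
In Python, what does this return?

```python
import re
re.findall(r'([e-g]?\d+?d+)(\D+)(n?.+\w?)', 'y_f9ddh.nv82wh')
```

[('f9dd', 'h.nv', '82wh')]

The pattern matches optionally a character in [e-g], then one or more of a digit (lazy), then one or more of the literal 'd' (captured); then one or more of a non-digit (captured); then optionally a literal 'n', then one or more of any character, then optionally a word character (captured).
Walking the string: at [2:14] match 'f9ddh.nv82wh', groups = ('f9dd', 'h.nv', '82wh').
Multiple groups make `findall` return tuples — one 3-tuple for the one match.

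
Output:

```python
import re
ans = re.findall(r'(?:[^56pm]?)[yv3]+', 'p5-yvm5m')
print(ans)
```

['-yv']

The pattern matches optionally any character except [56pm] (non-capturing group); then one or more of one of [yv3].
Matches: at [2:5] → '-yv'.
With no groups in the pattern, `findall` gives back each whole match — 1 here.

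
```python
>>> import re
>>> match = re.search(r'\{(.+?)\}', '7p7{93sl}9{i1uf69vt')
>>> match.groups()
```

('93sl',)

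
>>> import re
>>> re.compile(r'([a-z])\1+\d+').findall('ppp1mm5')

A backreference is literal: `\1` must see the identical characters the first group matched.
With a single group, `findall` returns only what that group captured — 2 items.

['p', 'm']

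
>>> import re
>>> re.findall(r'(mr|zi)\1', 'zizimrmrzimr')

['zi', 'mr']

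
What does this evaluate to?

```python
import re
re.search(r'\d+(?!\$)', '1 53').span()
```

`(?!…)`/`(?<!…)` only lets a position through if the neighbouring text does NOT match; no characters are consumed.
`re.search` tries every starting position until one works.
The match spans [0:1] → '1'.

(0, 1)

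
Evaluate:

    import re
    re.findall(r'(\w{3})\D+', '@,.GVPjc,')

['GVP']

With a single group, `findall` returns only what that group captured — 1 item.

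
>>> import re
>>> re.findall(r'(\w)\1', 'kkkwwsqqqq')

['k', 'w', 'q', 'q']

The backreference `\1` re-matches whatever the first group consumed, character for character.
With a single group, `findall` returns only what that group captured — 4 items.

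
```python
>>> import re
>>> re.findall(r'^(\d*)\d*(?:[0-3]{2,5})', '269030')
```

['2690']

One capturing group, so `findall` returns just the captured substring from the one match — 1 in all.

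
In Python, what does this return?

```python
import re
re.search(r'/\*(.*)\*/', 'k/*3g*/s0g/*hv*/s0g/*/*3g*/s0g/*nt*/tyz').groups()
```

`re.search` tries every starting position until one works.
The match spans [1:36] → '/*3g*/s0g/*hv*/s0g/*/*3g*/s0g/*nt*/'.
Captured: group 1 = '3g*/s0g/*hv*/s0g/*/*3g*/s0g/*nt'.

('3g*/s0g/*hv*/s0g/*/*3g*/s0g/*nt',)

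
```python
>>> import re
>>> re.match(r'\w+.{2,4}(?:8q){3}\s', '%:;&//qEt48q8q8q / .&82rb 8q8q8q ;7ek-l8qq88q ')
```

None

This matches one or more of a word character; then 2 to 4 of any character, then the literal '8q' repeated 3 times, then whitespace.
`re.match` won't scan ahead — the pattern has to work from the very first character.
Here the pattern fails at index 0, so the call returns None.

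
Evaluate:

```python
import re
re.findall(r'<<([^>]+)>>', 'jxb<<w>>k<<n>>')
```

Matches: at [3:8] match '<<w>>', group 1 = 'w'; at [9:14] match '<<n>>', group 1 = 'n'.
`findall` collects group 1 from each match (2 total).

['w', 'n']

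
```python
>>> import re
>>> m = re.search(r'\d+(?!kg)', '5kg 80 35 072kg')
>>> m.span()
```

(4, 6)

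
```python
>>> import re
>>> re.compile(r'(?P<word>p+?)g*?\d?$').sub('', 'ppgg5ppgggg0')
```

The pattern matches one or more of a literal 'p' (lazy) (captured as 'word'); then zero or more of the literal 'g' (lazy), then optionally a digit; then anchored at the end.
Matches: at [5:12] → 'ppgggg0'.
Every occurrence is swapped for ''.

'ppgg5'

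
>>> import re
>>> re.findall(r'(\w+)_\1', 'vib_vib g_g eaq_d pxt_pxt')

The backreference `\1` re-matches whatever the first group consumed, character for character.
With a single group, `findall` returns only what that group captured — 3 items.

['vib', 'g', 'pxt']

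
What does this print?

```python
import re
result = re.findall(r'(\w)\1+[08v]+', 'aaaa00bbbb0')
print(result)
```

`\1` is not a pattern — it's the concrete string captured by group 1, re-applied verbatim.
Matches: at [0:6] match 'aaaa00', group 1 = 'a'; at [6:11] match 'bbbb0', group 1 = 'b'.
`findall` collects group 1 from each match (2 total).

['a', 'b']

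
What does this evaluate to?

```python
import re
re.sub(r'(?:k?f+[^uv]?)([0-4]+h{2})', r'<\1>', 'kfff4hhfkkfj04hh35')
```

'<4hh>fk<04hh>35'

Pattern: optionally a literal 'k', then one or more of the literal 'f', then optionally any character except [uv] (non-capturing group); then one or more of a character in [0-4], then exactly 2 of the literal 'h' (captured).
Matches: at [0:7] → 'kfff4hh'; at [9:16] → 'kfj04hh'.
Each match is replaced using the text its own group 1 captured.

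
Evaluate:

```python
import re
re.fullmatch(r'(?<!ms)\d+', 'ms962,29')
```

None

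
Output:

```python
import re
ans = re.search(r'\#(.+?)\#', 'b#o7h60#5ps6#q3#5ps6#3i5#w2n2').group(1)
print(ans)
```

Because the quantifier is non-greedy, it stops expanding at the earliest point where the rest of the pattern can succeed.
`search` walks the string left to right and returns the first match it finds.
The match spans [1:8] → '#o7h60#'.
Captured: group 1 = 'o7h60'.

o7h60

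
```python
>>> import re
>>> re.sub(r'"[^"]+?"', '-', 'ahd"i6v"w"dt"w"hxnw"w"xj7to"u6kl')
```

Each match is replaced by '-'.

'ahd-w-w-w-u6kl'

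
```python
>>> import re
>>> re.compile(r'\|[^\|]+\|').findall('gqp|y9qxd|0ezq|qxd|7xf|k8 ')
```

['|y9qxd|', '|qxd|']

Since nothing is captured, `findall` lists the 2 matched substrings directly.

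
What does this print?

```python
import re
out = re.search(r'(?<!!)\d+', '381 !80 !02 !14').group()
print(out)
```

A negative assertion filters positions out without eating any characters.
`re.search` tries every starting position until one works.
The match spans [0:3] → '381'.

381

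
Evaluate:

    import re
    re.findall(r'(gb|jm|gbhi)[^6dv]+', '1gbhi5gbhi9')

['gb']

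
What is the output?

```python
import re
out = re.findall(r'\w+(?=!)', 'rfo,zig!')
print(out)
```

['zig']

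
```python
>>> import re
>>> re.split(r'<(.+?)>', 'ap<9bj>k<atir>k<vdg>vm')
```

['ap', '9bj', 'k', 'atir', 'k', 'vdg', 'vm']

Matches to split on: at [2:7] → '<9bj>'; at [8:14] → '<atir>'; at [15:20] → '<vdg>'.
The group in the pattern means `split` returns the separators' captures alongside the pieces.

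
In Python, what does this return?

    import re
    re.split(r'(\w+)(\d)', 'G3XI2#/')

['', 'G3XI', '2', '#/']

Because the pattern has a capturing group, `split` also inserts each captured text between the pieces.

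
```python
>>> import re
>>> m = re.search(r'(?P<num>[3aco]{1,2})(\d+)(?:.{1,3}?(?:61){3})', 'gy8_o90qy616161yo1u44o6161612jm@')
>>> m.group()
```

'o90qy616161'

Pattern: 1 to 2 of one of [3aco] (captured as 'num'); then one or more of a digit (captured); then 1 to 3 of any character (lazy), then the literal '61' repeated 3 times (non-capturing group).
Unlike `match`, `search` isn't anchored — it looks for the pattern anywhere in the string.
The match spans [4:15] → 'o90qy616161'.
Captured: group 1 = 'o', group 2 = '90'.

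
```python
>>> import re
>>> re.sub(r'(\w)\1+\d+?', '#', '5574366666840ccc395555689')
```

'#43#40#9#89'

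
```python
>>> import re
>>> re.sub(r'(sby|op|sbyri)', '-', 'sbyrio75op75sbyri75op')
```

'-rio75-75-ri75-'

The regex engine tests alternatives in the order written; an earlier branch that matches wins even if a later one would match more.
Matches: at [0:3] → 'sby'; at [8:10] → 'op'; at [12:15] → 'sby'; at [19:21] → 'op'.
`sub` substitutes '-' at each match site.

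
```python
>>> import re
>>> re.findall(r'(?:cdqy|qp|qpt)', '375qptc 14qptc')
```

['qp', 'qp']

The regex engine tests alternatives in the order written; an earlier branch that matches wins even if a later one would match more.
`findall` yields the raw match text (2 of them) because the pattern has no groups.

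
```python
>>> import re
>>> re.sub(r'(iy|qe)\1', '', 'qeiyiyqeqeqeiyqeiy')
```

'qeqeiyqeiy'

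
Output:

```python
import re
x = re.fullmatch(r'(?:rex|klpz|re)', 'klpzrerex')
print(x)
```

`re.fullmatch` requires the pattern to consume the entire string.
Here the string isn't matched end-to-end, so the call returns None.

None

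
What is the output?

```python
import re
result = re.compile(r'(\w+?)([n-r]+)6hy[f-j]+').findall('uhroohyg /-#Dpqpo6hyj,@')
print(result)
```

Pattern: one or more of a word character (lazy) (captured); then one or more of a character in [n-r] (captured); then the literal '6hy', then one or more of a character in [f-j].
Because the quantifier is non-greedy, it stops expanding at the earliest point where the rest of the pattern can succeed.
Matches: at [12:21] match 'Dpqpo6hyj', groups = ('D', 'pqpo').
Multiple groups make `findall` return tuples — one 2-tuple for the one match.

[('D', 'pqpo')]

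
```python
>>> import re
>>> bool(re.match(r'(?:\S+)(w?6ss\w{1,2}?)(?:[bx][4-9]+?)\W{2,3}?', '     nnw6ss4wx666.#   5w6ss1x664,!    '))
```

The pattern matches one or more of a non-whitespace character (non-capturing group); then optionally a literal 'w', then the literal '6ss', then 1 to 2 of a word character (lazy) (captured); then one of [bx], then one or more of a character in [4-9] (lazy) (non-capturing group); then 2 to 3 of a non-word character (lazy).
`match` is anchored at position 0; if the pattern doesn't fit there, it returns None.
Here position 0 doesn't satisfy it, so the call returns None, and `bool(None)` is False.

False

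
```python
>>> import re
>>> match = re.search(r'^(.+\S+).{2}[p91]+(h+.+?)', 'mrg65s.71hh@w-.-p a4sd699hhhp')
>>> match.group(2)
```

'hhhp'

The match spans [0:29] → 'mrg65s.71hh@w-.-p a4sd699hhhp'.
Captured: group 1 = 'mrg65s.71hh@w-.-p a4sd', group 2 = 'hhhp'.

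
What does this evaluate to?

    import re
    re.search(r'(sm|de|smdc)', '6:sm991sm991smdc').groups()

`re.search` tries every starting position until one works.
The match spans [2:4] → 'sm'.
Captured: group 1 = 'sm'.

('sm',)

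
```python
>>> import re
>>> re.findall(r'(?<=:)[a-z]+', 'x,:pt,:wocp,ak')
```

['pt', 'wocp']

The `(?=…)`/`(?<=…)` assertion just peeks at neighbouring text; it doesn't advance the match position.
Scanning left to right: at [3:5] → 'pt'; at [7:11] → 'wocp'.
`findall` yields the raw match text (2 of them) because the pattern has no groups.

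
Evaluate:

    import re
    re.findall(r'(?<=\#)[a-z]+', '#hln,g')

['hln']

The `(?=…)`/`(?<=…)` assertion just peeks at neighbouring text; it doesn't advance the match position.
Walking the string: at [1:4] → 'hln'.
With no groups in the pattern, `findall` gives back each whole match — 1 here.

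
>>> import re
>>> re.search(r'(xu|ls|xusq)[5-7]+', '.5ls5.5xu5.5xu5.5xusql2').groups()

`re.search` scans for the first position where the pattern succeeds.
The match spans [2:5] → 'ls5'.
Captured: group 1 = 'ls'.

('ls',)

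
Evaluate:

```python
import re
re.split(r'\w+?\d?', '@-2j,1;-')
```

The pattern matches one or more of a word character (lazy); then optionally a digit.
Because the quantifier is non-greedy, it stops expanding at the earliest point where the rest of the pattern can succeed.
Matches to split on: at [2:3] → '2'; at [3:4] → 'j'; at [5:6] → '1'.
`split` removes every match and returns the 4 fragments in between.

['@-', '', ',', ';-']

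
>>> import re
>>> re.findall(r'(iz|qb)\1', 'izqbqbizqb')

['qb']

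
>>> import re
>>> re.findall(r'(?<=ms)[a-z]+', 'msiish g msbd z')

['iish', 'bd']

The `(?=…)`/`(?<=…)` assertion just peeks at neighbouring text; it doesn't advance the match position.
`findall` yields the raw match text (2 of them) because the pattern has no groups.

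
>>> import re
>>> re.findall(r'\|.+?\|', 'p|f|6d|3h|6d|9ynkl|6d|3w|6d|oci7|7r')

['|f|', '|3h|', '|9ynkl|', '|3w|', '|oci7|']

The `?` after the quantifier makes it lazy — it takes as little as possible before letting the rest of the pattern try.
`findall` yields the raw match text (5 of them) because the pattern has no groups.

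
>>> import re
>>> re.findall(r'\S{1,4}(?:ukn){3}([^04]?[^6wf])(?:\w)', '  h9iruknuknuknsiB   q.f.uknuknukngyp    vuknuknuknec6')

['si', 'gy', 'ec']

One capturing group, so `findall` returns just the captured substring from each match — 3 in all.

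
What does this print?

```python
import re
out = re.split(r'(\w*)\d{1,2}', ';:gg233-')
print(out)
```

Pattern: zero or more of a word character (captured); then 1 to 2 of a digit.
Matches to split on: at [2:7] → 'gg233'.
`re.split` interleaves the captured-group text with the surrounding fragments.

[';:', 'gg23', '-']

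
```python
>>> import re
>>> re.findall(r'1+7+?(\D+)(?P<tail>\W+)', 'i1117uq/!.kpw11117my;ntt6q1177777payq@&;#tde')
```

[('uq/!', '.'), ('my', ';'), ('payq@&;', '#')]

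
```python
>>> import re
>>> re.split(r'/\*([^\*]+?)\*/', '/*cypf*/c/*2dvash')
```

Matches to split on: at [0:8] → '/*cypf*/'.
The group in the pattern means `split` returns the separators' captures alongside the pieces.

['', 'cypf', 'c/*2dvash']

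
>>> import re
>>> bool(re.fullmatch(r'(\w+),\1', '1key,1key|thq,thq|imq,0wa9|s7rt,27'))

False

`re.fullmatch` is like wrapping the pattern in `^…$` (in single-line mode).
Here there's no way to consume every character, so the call returns None, and `bool(None)` is False.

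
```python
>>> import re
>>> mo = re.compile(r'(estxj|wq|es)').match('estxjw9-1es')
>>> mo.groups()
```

('estxj',)

The match spans [0:5] → 'estxj'.
Captured: group 1 = 'estxj'.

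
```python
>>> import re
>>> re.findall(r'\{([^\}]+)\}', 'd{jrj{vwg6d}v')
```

['jrj{vwg6d']

Scanning left to right: at [1:12] match '{jrj{vwg6d}', group 1 = 'jrj{vwg6d'.
Because there's exactly one group, `findall` drops the full match and keeps group 1 from the one hit.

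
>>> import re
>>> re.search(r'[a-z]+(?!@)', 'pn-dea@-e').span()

(0, 2)

The negative lookahead/lookbehind blocks any match where the forbidden context is present.
The match spans [0:2] → 'pn'.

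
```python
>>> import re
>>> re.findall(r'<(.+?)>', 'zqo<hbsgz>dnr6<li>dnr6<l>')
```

Because the quantifier is non-greedy, it stops expanding at the earliest point where the rest of the pattern can succeed.
Scanning left to right: at [3:10] match '<hbsgz>', group 1 = 'hbsgz'; at [14:18] match '<li>', group 1 = 'li'; at [22:25] match '<l>', group 1 = 'l'.
Because there's exactly one group, `findall` drops the full match and keeps group 1 from each hit.

['hbsgz', 'li', 'l']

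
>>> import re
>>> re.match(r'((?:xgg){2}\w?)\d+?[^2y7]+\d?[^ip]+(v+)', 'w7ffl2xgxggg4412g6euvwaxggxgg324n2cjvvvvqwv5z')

This matches the literal 'xgg' repeated 2 times, then optionally a word character (captured); then one or more of a digit (lazy); then one or more of any character except [2y7], then optionally a digit, then one or more of any character except [ip]; then one or more of a literal 'v' (captured).
`re.match` only tries the pattern at the start of the string.
Here the pattern fails at index 0, so the call returns None.

None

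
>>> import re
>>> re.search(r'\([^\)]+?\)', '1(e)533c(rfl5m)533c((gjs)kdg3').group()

'(e)'

`re.search` scans for the first position where the pattern succeeds.
The match spans [1:4] → '(e)'.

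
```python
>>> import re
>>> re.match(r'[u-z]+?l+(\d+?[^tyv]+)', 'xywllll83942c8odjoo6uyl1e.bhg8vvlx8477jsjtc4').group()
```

`re.match` won't scan ahead — the pattern has to work from the very first character.
The match spans [0:21] → 'xywllll83942c8odjoo6u'.

'xywllll83942c8odjoo6u'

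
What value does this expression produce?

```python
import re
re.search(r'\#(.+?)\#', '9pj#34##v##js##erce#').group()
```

'#34#'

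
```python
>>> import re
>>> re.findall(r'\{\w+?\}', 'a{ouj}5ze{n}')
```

['{ouj}', '{n}']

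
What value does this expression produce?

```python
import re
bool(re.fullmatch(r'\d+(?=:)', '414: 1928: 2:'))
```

The lookaround is zero-width — it requires the adjacent text to match without consuming it, so the asserted text isn't part of the match.
`re.fullmatch` requires the pattern to consume the entire string.
Here the pattern can't cover the whole string, so the call returns None, and `bool(None)` is False.

False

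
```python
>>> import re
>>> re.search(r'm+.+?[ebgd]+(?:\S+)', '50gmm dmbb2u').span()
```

This matches one or more of the literal 'm', then one or more of any character (lazy); then one or more of one of [ebgd]; then one or more of a non-whitespace character (non-capturing group).
Unlike `match`, `search` isn't anchored — it looks for the pattern anywhere in the string.
The match spans [3:12] → 'mm dmbb2u'.

(3, 12)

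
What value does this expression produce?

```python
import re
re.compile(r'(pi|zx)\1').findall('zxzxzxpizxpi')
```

['zx']

`\1` is not a pattern — it's the concrete string captured by group 1, re-applied verbatim.
One capturing group, so `findall` returns just the captured substring from the one match — 1 in all.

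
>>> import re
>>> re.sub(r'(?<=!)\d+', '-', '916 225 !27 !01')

'916 225 !- !-'

Lookahead/lookbehind check context without consuming it, so the matched span excludes the asserted characters.
Matches: at [9:11] → '27'; at [13:15] → '01'.
`sub` substitutes '-' at each match site.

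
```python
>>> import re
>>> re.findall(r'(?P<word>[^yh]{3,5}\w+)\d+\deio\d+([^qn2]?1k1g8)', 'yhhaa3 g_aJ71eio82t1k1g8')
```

The pattern matches 3 to 5 of any character except [yh], then one or more of a word character (captured as 'word'); then one or more of a digit, then a digit, then the literal 'eio'; then one or more of a digit; then optionally any character except [qn2], then the literal '1k', then the literal '1g8' (captured).
Matches: at [3:24] match 'aa3 g_aJ71eio82t1k1g8', groups = ('aa3 g_aJ', 't1k1g8').
Multiple groups make `findall` return tuples — one 2-tuple for the one match.

[('aa3 g_aJ', 't1k1g8')]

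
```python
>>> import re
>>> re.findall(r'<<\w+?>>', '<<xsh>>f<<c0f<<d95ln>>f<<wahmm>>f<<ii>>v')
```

Scanning left to right: at [0:7] → '<<xsh>>'; at [13:22] → '<<d95ln>>'; at [23:32] → '<<wahmm>>'; at [33:39] → '<<ii>>'.
`findall` yields the raw match text (4 of them) because the pattern has no groups.

['<<xsh>>', '<<d95ln>>', '<<wahmm>>', '<<ii>>']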